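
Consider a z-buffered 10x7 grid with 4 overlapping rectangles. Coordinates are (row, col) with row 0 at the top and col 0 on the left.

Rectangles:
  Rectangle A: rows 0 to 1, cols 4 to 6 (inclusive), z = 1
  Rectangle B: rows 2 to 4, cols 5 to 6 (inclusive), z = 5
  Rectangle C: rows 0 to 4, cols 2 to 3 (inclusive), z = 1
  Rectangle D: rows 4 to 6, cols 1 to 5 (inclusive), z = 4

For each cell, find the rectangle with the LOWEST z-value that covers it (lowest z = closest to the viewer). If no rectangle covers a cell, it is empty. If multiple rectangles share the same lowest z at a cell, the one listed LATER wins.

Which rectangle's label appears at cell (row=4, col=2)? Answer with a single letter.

Check cell (4,2):
  A: rows 0-1 cols 4-6 -> outside (row miss)
  B: rows 2-4 cols 5-6 -> outside (col miss)
  C: rows 0-4 cols 2-3 z=1 -> covers; best now C (z=1)
  D: rows 4-6 cols 1-5 z=4 -> covers; best now C (z=1)
Winner: C at z=1

Answer: C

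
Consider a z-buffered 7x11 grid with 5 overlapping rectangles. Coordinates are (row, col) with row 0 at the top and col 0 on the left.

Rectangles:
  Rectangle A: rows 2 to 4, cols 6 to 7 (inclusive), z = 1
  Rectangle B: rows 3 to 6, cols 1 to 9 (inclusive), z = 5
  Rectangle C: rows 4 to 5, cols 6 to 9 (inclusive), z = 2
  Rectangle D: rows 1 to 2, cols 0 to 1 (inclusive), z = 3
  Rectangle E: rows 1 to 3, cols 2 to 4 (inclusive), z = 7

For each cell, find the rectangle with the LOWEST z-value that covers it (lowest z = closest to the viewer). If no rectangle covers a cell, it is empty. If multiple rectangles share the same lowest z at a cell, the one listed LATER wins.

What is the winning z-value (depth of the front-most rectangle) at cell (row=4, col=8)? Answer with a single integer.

Check cell (4,8):
  A: rows 2-4 cols 6-7 -> outside (col miss)
  B: rows 3-6 cols 1-9 z=5 -> covers; best now B (z=5)
  C: rows 4-5 cols 6-9 z=2 -> covers; best now C (z=2)
  D: rows 1-2 cols 0-1 -> outside (row miss)
  E: rows 1-3 cols 2-4 -> outside (row miss)
Winner: C at z=2

Answer: 2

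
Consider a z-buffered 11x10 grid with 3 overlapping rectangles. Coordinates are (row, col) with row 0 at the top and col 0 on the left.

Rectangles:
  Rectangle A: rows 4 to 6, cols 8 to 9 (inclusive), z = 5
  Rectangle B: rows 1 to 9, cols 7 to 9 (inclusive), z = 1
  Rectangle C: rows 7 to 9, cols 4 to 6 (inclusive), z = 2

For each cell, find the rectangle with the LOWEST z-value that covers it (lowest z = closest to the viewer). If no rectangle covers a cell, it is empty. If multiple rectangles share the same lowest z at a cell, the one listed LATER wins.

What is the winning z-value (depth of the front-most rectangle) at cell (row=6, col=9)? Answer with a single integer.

Answer: 1

Derivation:
Check cell (6,9):
  A: rows 4-6 cols 8-9 z=5 -> covers; best now A (z=5)
  B: rows 1-9 cols 7-9 z=1 -> covers; best now B (z=1)
  C: rows 7-9 cols 4-6 -> outside (row miss)
Winner: B at z=1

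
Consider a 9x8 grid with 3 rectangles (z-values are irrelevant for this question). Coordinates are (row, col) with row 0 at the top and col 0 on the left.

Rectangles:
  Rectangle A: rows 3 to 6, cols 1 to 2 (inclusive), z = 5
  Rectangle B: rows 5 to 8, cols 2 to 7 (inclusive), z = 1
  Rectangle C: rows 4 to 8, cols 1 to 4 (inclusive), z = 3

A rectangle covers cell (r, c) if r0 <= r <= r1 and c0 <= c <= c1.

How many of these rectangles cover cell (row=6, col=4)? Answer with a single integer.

Answer: 2

Derivation:
Check cell (6,4):
  A: rows 3-6 cols 1-2 -> outside (col miss)
  B: rows 5-8 cols 2-7 -> covers
  C: rows 4-8 cols 1-4 -> covers
Count covering = 2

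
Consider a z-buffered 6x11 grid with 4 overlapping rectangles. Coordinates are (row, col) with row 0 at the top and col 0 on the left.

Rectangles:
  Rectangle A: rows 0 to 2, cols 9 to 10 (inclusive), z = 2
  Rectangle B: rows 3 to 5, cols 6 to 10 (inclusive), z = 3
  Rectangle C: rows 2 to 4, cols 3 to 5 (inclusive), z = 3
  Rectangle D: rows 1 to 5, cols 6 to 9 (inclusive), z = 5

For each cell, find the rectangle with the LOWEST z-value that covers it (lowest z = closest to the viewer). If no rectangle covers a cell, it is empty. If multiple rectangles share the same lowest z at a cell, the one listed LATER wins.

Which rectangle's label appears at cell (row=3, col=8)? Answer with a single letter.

Answer: B

Derivation:
Check cell (3,8):
  A: rows 0-2 cols 9-10 -> outside (row miss)
  B: rows 3-5 cols 6-10 z=3 -> covers; best now B (z=3)
  C: rows 2-4 cols 3-5 -> outside (col miss)
  D: rows 1-5 cols 6-9 z=5 -> covers; best now B (z=3)
Winner: B at z=3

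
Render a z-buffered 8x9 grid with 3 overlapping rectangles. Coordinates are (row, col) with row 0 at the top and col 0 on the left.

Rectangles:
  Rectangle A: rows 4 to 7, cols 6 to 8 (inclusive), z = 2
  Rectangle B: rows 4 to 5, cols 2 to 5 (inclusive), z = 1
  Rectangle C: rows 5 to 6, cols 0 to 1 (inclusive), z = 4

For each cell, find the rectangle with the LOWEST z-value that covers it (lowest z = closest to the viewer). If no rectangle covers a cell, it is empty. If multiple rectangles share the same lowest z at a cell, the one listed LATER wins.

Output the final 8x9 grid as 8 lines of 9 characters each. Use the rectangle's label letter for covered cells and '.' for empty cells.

.........
.........
.........
.........
..BBBBAAA
CCBBBBAAA
CC....AAA
......AAA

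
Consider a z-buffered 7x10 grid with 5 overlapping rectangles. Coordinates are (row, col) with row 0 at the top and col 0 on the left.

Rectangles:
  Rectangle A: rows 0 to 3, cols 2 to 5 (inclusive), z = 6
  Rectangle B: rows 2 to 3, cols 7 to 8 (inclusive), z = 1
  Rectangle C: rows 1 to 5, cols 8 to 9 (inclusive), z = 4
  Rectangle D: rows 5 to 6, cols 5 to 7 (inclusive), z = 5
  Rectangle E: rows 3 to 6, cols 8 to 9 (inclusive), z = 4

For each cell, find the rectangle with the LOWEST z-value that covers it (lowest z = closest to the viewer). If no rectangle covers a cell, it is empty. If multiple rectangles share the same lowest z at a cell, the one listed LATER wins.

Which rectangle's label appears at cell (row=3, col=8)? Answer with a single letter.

Check cell (3,8):
  A: rows 0-3 cols 2-5 -> outside (col miss)
  B: rows 2-3 cols 7-8 z=1 -> covers; best now B (z=1)
  C: rows 1-5 cols 8-9 z=4 -> covers; best now B (z=1)
  D: rows 5-6 cols 5-7 -> outside (row miss)
  E: rows 3-6 cols 8-9 z=4 -> covers; best now B (z=1)
Winner: B at z=1

Answer: B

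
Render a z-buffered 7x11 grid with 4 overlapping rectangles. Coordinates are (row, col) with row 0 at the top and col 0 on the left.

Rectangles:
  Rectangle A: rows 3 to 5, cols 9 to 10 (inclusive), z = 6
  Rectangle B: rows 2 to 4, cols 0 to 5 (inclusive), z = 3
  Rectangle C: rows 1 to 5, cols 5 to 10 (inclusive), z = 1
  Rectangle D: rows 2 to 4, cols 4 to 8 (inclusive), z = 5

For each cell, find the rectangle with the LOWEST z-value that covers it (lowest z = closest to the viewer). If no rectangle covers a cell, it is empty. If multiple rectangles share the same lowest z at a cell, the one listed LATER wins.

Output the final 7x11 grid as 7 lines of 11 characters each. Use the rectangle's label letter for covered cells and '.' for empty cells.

...........
.....CCCCCC
BBBBBCCCCCC
BBBBBCCCCCC
BBBBBCCCCCC
.....CCCCCC
...........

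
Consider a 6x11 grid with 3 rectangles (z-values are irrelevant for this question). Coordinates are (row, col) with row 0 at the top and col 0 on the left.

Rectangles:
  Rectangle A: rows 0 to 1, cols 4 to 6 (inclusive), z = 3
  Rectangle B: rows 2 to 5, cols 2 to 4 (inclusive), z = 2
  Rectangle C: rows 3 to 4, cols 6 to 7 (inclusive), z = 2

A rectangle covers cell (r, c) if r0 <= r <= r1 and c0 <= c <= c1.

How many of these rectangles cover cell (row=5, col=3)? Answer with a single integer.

Answer: 1

Derivation:
Check cell (5,3):
  A: rows 0-1 cols 4-6 -> outside (row miss)
  B: rows 2-5 cols 2-4 -> covers
  C: rows 3-4 cols 6-7 -> outside (row miss)
Count covering = 1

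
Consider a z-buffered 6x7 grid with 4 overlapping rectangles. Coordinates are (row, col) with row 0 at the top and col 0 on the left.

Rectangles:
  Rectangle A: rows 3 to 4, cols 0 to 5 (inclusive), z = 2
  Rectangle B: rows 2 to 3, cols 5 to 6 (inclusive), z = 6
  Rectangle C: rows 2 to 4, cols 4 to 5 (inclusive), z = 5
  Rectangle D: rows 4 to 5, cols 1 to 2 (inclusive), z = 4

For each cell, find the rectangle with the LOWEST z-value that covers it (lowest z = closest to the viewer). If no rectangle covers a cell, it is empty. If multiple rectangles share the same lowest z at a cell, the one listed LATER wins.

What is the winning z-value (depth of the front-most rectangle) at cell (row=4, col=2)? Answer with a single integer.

Answer: 2

Derivation:
Check cell (4,2):
  A: rows 3-4 cols 0-5 z=2 -> covers; best now A (z=2)
  B: rows 2-3 cols 5-6 -> outside (row miss)
  C: rows 2-4 cols 4-5 -> outside (col miss)
  D: rows 4-5 cols 1-2 z=4 -> covers; best now A (z=2)
Winner: A at z=2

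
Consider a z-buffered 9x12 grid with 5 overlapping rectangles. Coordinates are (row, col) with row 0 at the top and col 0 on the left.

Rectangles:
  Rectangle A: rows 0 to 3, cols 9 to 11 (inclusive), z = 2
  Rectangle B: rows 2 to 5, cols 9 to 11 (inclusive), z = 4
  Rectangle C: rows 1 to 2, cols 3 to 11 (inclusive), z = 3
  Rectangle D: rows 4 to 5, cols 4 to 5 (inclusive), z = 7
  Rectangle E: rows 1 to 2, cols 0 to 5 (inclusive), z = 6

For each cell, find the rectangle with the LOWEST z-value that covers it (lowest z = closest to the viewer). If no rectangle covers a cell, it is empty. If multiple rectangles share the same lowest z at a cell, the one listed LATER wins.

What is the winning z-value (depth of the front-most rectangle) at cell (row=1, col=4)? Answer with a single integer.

Answer: 3

Derivation:
Check cell (1,4):
  A: rows 0-3 cols 9-11 -> outside (col miss)
  B: rows 2-5 cols 9-11 -> outside (row miss)
  C: rows 1-2 cols 3-11 z=3 -> covers; best now C (z=3)
  D: rows 4-5 cols 4-5 -> outside (row miss)
  E: rows 1-2 cols 0-5 z=6 -> covers; best now C (z=3)
Winner: C at z=3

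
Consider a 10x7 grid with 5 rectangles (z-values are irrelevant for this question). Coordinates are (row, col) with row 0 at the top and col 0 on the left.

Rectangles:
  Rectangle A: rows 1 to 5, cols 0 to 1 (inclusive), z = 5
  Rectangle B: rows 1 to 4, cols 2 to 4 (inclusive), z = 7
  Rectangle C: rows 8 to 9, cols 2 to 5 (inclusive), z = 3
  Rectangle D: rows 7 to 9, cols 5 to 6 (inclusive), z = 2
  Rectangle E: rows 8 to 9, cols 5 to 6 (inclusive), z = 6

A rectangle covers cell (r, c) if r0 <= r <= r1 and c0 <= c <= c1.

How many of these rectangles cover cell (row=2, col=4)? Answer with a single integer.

Check cell (2,4):
  A: rows 1-5 cols 0-1 -> outside (col miss)
  B: rows 1-4 cols 2-4 -> covers
  C: rows 8-9 cols 2-5 -> outside (row miss)
  D: rows 7-9 cols 5-6 -> outside (row miss)
  E: rows 8-9 cols 5-6 -> outside (row miss)
Count covering = 1

Answer: 1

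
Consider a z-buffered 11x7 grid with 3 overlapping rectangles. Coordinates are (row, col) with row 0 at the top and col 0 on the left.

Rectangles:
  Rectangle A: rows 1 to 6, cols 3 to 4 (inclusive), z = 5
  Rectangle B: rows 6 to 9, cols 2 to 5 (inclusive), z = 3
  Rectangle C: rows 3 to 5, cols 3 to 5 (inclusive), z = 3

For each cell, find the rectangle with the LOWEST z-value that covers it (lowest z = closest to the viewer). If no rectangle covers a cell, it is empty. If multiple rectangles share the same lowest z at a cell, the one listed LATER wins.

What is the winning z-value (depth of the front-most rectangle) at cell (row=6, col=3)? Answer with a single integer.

Check cell (6,3):
  A: rows 1-6 cols 3-4 z=5 -> covers; best now A (z=5)
  B: rows 6-9 cols 2-5 z=3 -> covers; best now B (z=3)
  C: rows 3-5 cols 3-5 -> outside (row miss)
Winner: B at z=3

Answer: 3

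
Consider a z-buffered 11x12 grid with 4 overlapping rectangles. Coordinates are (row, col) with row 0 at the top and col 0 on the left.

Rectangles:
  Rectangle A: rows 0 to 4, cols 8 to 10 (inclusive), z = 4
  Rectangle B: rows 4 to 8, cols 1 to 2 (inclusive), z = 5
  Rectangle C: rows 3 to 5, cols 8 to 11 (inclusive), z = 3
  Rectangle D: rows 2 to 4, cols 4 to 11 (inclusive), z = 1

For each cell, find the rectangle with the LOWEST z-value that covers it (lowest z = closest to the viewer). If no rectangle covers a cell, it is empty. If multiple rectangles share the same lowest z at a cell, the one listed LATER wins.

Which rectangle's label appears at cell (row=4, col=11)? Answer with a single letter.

Check cell (4,11):
  A: rows 0-4 cols 8-10 -> outside (col miss)
  B: rows 4-8 cols 1-2 -> outside (col miss)
  C: rows 3-5 cols 8-11 z=3 -> covers; best now C (z=3)
  D: rows 2-4 cols 4-11 z=1 -> covers; best now D (z=1)
Winner: D at z=1

Answer: D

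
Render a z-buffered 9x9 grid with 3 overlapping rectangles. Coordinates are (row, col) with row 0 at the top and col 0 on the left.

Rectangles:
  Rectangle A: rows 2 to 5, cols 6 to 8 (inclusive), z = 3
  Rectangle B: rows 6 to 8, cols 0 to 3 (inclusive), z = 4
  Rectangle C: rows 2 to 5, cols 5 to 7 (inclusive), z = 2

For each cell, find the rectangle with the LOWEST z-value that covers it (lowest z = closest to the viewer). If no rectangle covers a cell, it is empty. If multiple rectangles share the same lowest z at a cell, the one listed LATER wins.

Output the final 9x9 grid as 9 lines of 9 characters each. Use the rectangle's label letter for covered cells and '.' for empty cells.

.........
.........
.....CCCA
.....CCCA
.....CCCA
.....CCCA
BBBB.....
BBBB.....
BBBB.....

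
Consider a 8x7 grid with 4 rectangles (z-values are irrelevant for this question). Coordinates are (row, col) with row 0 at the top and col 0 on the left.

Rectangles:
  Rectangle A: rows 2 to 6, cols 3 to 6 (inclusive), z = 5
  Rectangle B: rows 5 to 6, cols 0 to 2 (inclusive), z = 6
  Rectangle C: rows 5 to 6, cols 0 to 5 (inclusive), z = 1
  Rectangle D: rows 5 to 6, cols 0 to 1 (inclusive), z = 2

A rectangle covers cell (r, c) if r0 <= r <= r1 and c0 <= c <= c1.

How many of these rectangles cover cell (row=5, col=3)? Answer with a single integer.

Answer: 2

Derivation:
Check cell (5,3):
  A: rows 2-6 cols 3-6 -> covers
  B: rows 5-6 cols 0-2 -> outside (col miss)
  C: rows 5-6 cols 0-5 -> covers
  D: rows 5-6 cols 0-1 -> outside (col miss)
Count covering = 2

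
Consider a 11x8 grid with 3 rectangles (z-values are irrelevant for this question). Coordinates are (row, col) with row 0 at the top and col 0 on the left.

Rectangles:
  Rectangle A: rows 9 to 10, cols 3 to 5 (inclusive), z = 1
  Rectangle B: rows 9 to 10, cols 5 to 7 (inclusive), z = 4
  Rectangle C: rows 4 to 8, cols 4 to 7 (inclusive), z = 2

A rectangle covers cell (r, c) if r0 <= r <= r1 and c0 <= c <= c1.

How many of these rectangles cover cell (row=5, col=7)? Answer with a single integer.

Answer: 1

Derivation:
Check cell (5,7):
  A: rows 9-10 cols 3-5 -> outside (row miss)
  B: rows 9-10 cols 5-7 -> outside (row miss)
  C: rows 4-8 cols 4-7 -> covers
Count covering = 1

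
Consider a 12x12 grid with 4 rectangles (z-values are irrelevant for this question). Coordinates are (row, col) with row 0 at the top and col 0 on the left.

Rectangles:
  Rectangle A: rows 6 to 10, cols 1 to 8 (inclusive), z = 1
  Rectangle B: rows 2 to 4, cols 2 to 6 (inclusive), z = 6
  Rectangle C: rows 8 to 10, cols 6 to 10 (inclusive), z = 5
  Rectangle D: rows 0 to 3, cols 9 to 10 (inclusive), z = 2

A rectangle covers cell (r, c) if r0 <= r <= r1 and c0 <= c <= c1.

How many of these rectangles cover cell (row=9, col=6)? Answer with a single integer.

Answer: 2

Derivation:
Check cell (9,6):
  A: rows 6-10 cols 1-8 -> covers
  B: rows 2-4 cols 2-6 -> outside (row miss)
  C: rows 8-10 cols 6-10 -> covers
  D: rows 0-3 cols 9-10 -> outside (row miss)
Count covering = 2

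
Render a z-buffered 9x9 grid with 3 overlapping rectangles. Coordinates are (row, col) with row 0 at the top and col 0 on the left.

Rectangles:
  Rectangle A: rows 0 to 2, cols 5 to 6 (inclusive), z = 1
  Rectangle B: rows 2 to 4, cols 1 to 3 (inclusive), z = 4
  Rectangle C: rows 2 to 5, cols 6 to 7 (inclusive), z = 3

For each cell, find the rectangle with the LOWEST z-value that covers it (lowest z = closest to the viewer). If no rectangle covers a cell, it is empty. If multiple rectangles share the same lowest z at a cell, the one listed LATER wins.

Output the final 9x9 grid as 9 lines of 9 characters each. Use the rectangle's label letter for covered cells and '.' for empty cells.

.....AA..
.....AA..
.BBB.AAC.
.BBB..CC.
.BBB..CC.
......CC.
.........
.........
.........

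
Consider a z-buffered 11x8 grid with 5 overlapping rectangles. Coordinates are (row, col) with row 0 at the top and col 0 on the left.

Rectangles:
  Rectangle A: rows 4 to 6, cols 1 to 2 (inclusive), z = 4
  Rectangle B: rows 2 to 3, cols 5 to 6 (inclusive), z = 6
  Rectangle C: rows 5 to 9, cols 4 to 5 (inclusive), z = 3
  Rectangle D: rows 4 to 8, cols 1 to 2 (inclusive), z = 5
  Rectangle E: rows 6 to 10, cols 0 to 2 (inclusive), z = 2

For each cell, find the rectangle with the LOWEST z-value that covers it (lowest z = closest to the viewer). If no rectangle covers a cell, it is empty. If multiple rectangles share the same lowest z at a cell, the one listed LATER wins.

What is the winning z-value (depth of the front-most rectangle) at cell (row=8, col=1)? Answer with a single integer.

Answer: 2

Derivation:
Check cell (8,1):
  A: rows 4-6 cols 1-2 -> outside (row miss)
  B: rows 2-3 cols 5-6 -> outside (row miss)
  C: rows 5-9 cols 4-5 -> outside (col miss)
  D: rows 4-8 cols 1-2 z=5 -> covers; best now D (z=5)
  E: rows 6-10 cols 0-2 z=2 -> covers; best now E (z=2)
Winner: E at z=2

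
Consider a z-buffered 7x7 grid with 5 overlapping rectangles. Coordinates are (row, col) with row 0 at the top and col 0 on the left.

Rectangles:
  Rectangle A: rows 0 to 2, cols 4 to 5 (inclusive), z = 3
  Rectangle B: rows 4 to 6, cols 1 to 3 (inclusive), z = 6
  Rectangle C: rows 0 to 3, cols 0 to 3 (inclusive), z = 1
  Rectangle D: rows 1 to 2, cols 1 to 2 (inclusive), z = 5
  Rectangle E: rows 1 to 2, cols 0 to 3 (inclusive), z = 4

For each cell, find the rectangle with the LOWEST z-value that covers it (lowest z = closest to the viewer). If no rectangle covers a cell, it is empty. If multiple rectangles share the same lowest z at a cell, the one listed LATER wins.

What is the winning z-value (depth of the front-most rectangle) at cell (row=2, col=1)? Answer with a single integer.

Check cell (2,1):
  A: rows 0-2 cols 4-5 -> outside (col miss)
  B: rows 4-6 cols 1-3 -> outside (row miss)
  C: rows 0-3 cols 0-3 z=1 -> covers; best now C (z=1)
  D: rows 1-2 cols 1-2 z=5 -> covers; best now C (z=1)
  E: rows 1-2 cols 0-3 z=4 -> covers; best now C (z=1)
Winner: C at z=1

Answer: 1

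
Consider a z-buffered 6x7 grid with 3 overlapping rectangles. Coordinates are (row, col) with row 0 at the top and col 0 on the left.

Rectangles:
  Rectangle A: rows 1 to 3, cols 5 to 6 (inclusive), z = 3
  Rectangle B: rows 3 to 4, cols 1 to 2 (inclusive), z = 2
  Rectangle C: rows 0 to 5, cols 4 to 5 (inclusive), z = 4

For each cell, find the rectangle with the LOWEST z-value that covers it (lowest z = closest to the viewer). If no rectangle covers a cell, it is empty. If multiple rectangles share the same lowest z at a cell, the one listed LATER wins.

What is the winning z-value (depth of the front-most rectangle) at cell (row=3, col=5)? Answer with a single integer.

Answer: 3

Derivation:
Check cell (3,5):
  A: rows 1-3 cols 5-6 z=3 -> covers; best now A (z=3)
  B: rows 3-4 cols 1-2 -> outside (col miss)
  C: rows 0-5 cols 4-5 z=4 -> covers; best now A (z=3)
Winner: A at z=3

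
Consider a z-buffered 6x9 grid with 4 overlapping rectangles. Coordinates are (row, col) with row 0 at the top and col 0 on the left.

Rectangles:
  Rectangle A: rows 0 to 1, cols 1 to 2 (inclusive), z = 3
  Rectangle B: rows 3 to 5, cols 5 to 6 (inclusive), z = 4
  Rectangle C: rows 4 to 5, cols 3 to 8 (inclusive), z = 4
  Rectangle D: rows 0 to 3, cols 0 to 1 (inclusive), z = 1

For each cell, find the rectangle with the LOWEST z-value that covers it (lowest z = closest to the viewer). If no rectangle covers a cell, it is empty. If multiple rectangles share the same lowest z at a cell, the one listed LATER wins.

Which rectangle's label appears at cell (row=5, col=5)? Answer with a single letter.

Answer: C

Derivation:
Check cell (5,5):
  A: rows 0-1 cols 1-2 -> outside (row miss)
  B: rows 3-5 cols 5-6 z=4 -> covers; best now B (z=4)
  C: rows 4-5 cols 3-8 z=4 -> covers; best now C (z=4)
  D: rows 0-3 cols 0-1 -> outside (row miss)
Winner: C at z=4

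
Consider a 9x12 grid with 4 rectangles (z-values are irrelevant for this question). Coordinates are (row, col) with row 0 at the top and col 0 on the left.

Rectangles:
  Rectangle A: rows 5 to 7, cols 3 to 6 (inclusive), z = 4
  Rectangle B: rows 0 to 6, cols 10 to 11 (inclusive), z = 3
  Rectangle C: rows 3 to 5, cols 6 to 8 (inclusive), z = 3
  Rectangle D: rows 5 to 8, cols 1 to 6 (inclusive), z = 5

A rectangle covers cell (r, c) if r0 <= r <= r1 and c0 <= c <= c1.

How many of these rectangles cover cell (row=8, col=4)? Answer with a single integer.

Check cell (8,4):
  A: rows 5-7 cols 3-6 -> outside (row miss)
  B: rows 0-6 cols 10-11 -> outside (row miss)
  C: rows 3-5 cols 6-8 -> outside (row miss)
  D: rows 5-8 cols 1-6 -> covers
Count covering = 1

Answer: 1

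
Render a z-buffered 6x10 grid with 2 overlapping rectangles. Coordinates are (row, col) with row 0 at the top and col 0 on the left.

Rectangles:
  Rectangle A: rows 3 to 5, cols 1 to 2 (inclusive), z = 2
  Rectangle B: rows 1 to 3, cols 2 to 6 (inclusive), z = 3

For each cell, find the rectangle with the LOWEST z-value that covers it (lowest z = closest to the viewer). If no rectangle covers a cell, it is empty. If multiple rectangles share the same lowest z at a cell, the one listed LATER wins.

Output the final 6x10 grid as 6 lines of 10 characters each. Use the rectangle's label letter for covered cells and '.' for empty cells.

..........
..BBBBB...
..BBBBB...
.AABBBB...
.AA.......
.AA.......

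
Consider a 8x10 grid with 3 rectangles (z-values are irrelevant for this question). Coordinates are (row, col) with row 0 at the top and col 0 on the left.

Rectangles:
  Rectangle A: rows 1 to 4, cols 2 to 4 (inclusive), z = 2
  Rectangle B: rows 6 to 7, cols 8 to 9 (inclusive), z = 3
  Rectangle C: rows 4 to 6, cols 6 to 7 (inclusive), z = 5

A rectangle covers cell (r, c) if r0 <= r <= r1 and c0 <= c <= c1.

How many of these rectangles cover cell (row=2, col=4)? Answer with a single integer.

Check cell (2,4):
  A: rows 1-4 cols 2-4 -> covers
  B: rows 6-7 cols 8-9 -> outside (row miss)
  C: rows 4-6 cols 6-7 -> outside (row miss)
Count covering = 1

Answer: 1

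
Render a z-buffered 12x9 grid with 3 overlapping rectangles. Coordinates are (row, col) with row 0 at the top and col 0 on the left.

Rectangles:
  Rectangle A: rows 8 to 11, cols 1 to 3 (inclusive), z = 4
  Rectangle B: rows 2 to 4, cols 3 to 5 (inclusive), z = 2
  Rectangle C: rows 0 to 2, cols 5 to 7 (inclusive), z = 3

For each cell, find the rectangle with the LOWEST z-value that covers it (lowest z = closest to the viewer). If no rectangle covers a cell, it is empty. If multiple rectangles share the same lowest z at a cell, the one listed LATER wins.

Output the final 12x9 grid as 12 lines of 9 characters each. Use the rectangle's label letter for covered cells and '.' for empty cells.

.....CCC.
.....CCC.
...BBBCC.
...BBB...
...BBB...
.........
.........
.........
.AAA.....
.AAA.....
.AAA.....
.AAA.....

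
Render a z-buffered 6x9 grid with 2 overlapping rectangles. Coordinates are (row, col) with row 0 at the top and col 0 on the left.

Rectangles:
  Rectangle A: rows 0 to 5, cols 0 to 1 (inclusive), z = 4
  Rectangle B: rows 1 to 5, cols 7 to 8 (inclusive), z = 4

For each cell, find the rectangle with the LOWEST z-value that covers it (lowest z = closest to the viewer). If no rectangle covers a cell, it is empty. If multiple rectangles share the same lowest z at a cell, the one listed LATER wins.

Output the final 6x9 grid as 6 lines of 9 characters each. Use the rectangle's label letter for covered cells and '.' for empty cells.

AA.......
AA.....BB
AA.....BB
AA.....BB
AA.....BB
AA.....BB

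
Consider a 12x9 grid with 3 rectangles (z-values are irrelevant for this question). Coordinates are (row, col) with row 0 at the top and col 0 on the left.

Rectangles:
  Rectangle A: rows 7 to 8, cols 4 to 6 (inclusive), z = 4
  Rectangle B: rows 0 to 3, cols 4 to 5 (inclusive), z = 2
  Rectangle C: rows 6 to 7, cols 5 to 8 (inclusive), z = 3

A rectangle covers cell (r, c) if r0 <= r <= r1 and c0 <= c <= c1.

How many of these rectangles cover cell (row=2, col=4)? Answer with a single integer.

Check cell (2,4):
  A: rows 7-8 cols 4-6 -> outside (row miss)
  B: rows 0-3 cols 4-5 -> covers
  C: rows 6-7 cols 5-8 -> outside (row miss)
Count covering = 1

Answer: 1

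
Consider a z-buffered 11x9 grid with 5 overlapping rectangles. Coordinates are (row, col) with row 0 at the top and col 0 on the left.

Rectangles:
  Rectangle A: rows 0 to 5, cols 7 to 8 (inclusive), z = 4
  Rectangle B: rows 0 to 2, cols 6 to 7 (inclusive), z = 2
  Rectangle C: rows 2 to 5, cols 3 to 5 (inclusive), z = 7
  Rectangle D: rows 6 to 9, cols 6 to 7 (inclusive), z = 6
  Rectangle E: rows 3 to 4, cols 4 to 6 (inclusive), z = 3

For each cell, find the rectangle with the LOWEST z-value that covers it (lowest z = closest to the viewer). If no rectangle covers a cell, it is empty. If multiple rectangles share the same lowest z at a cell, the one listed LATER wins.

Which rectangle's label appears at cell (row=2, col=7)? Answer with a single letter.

Check cell (2,7):
  A: rows 0-5 cols 7-8 z=4 -> covers; best now A (z=4)
  B: rows 0-2 cols 6-7 z=2 -> covers; best now B (z=2)
  C: rows 2-5 cols 3-5 -> outside (col miss)
  D: rows 6-9 cols 6-7 -> outside (row miss)
  E: rows 3-4 cols 4-6 -> outside (row miss)
Winner: B at z=2

Answer: B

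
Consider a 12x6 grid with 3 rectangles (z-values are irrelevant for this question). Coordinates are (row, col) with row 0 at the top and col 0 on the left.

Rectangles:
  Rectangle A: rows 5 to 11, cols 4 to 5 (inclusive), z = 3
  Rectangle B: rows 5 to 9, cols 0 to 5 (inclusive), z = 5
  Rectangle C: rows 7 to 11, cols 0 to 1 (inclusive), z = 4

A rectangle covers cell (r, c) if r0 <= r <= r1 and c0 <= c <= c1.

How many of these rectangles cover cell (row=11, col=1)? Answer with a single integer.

Check cell (11,1):
  A: rows 5-11 cols 4-5 -> outside (col miss)
  B: rows 5-9 cols 0-5 -> outside (row miss)
  C: rows 7-11 cols 0-1 -> covers
Count covering = 1

Answer: 1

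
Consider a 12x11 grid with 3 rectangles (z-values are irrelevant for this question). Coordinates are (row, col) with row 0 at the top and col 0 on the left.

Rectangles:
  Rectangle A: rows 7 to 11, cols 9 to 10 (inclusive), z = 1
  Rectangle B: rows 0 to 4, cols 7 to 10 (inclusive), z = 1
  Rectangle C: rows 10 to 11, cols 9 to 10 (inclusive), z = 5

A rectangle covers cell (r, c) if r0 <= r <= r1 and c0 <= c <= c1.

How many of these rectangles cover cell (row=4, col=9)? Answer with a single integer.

Answer: 1

Derivation:
Check cell (4,9):
  A: rows 7-11 cols 9-10 -> outside (row miss)
  B: rows 0-4 cols 7-10 -> covers
  C: rows 10-11 cols 9-10 -> outside (row miss)
Count covering = 1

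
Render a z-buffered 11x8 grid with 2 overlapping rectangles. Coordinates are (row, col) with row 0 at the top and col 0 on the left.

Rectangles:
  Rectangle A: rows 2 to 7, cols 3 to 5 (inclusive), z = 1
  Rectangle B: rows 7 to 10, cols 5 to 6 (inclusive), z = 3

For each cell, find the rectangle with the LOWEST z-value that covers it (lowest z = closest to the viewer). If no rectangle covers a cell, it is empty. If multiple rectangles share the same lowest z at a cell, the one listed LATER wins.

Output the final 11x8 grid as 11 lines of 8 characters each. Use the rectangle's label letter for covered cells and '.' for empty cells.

........
........
...AAA..
...AAA..
...AAA..
...AAA..
...AAA..
...AAAB.
.....BB.
.....BB.
.....BB.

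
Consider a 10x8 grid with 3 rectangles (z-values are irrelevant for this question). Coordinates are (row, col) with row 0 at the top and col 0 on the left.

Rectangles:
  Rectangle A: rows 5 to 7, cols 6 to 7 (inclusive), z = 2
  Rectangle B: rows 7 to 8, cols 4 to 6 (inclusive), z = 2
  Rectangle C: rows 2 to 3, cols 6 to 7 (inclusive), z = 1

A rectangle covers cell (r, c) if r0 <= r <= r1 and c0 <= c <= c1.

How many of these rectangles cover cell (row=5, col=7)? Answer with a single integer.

Check cell (5,7):
  A: rows 5-7 cols 6-7 -> covers
  B: rows 7-8 cols 4-6 -> outside (row miss)
  C: rows 2-3 cols 6-7 -> outside (row miss)
Count covering = 1

Answer: 1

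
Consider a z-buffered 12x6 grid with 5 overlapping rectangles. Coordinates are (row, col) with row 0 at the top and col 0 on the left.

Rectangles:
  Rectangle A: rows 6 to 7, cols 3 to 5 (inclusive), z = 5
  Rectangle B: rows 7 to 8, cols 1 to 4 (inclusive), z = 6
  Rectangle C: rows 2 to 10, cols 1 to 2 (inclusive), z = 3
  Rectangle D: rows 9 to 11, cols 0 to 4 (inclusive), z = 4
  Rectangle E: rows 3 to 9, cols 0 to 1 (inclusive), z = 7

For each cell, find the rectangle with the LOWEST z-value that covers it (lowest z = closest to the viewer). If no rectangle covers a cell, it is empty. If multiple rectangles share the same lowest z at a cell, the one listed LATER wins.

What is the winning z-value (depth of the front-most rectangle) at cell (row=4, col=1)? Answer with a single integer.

Answer: 3

Derivation:
Check cell (4,1):
  A: rows 6-7 cols 3-5 -> outside (row miss)
  B: rows 7-8 cols 1-4 -> outside (row miss)
  C: rows 2-10 cols 1-2 z=3 -> covers; best now C (z=3)
  D: rows 9-11 cols 0-4 -> outside (row miss)
  E: rows 3-9 cols 0-1 z=7 -> covers; best now C (z=3)
Winner: C at z=3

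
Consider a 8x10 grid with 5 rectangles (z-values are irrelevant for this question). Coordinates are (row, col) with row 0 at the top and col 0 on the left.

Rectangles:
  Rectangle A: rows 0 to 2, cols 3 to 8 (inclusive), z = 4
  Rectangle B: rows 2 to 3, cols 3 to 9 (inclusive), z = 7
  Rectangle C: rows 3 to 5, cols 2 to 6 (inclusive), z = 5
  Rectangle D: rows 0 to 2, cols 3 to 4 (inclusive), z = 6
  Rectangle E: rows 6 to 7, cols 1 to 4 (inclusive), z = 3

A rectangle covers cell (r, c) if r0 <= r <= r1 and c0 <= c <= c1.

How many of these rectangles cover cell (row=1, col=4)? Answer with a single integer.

Answer: 2

Derivation:
Check cell (1,4):
  A: rows 0-2 cols 3-8 -> covers
  B: rows 2-3 cols 3-9 -> outside (row miss)
  C: rows 3-5 cols 2-6 -> outside (row miss)
  D: rows 0-2 cols 3-4 -> covers
  E: rows 6-7 cols 1-4 -> outside (row miss)
Count covering = 2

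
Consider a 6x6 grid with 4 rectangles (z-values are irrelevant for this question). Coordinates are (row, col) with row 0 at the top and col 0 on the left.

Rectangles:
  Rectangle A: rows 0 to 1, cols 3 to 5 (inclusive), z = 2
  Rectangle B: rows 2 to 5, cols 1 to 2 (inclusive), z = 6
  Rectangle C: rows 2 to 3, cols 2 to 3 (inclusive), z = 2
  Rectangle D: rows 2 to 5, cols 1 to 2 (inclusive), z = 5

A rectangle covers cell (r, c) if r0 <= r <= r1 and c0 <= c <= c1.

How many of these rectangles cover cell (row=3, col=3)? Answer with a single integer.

Check cell (3,3):
  A: rows 0-1 cols 3-5 -> outside (row miss)
  B: rows 2-5 cols 1-2 -> outside (col miss)
  C: rows 2-3 cols 2-3 -> covers
  D: rows 2-5 cols 1-2 -> outside (col miss)
Count covering = 1

Answer: 1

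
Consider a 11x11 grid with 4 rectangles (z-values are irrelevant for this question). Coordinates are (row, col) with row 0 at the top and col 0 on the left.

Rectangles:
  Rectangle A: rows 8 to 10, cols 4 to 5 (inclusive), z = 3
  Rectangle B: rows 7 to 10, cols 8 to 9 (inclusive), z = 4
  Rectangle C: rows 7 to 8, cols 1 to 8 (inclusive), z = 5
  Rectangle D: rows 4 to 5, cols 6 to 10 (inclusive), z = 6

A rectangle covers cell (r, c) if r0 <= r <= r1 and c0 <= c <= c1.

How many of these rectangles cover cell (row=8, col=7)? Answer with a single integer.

Answer: 1

Derivation:
Check cell (8,7):
  A: rows 8-10 cols 4-5 -> outside (col miss)
  B: rows 7-10 cols 8-9 -> outside (col miss)
  C: rows 7-8 cols 1-8 -> covers
  D: rows 4-5 cols 6-10 -> outside (row miss)
Count covering = 1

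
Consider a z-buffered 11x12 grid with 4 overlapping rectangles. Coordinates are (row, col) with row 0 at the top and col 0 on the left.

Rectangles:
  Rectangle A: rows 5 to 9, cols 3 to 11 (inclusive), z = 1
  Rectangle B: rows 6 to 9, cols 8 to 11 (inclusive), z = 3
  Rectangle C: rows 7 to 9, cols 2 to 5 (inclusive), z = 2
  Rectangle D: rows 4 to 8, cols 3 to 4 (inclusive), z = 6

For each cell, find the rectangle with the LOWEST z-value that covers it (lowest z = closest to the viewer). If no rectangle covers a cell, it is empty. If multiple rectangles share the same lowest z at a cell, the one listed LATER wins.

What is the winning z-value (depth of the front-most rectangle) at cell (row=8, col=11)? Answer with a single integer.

Answer: 1

Derivation:
Check cell (8,11):
  A: rows 5-9 cols 3-11 z=1 -> covers; best now A (z=1)
  B: rows 6-9 cols 8-11 z=3 -> covers; best now A (z=1)
  C: rows 7-9 cols 2-5 -> outside (col miss)
  D: rows 4-8 cols 3-4 -> outside (col miss)
Winner: A at z=1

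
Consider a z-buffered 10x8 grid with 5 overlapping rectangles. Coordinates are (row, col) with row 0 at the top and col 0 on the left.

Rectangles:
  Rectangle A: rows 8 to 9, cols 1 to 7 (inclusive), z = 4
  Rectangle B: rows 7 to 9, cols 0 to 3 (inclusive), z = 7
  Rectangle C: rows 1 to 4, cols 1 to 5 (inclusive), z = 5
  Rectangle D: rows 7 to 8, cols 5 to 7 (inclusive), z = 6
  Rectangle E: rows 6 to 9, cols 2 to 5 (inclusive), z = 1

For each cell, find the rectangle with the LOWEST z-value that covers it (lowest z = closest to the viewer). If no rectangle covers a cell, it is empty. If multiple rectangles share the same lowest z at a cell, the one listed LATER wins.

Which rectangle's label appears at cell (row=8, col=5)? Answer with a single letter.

Check cell (8,5):
  A: rows 8-9 cols 1-7 z=4 -> covers; best now A (z=4)
  B: rows 7-9 cols 0-3 -> outside (col miss)
  C: rows 1-4 cols 1-5 -> outside (row miss)
  D: rows 7-8 cols 5-7 z=6 -> covers; best now A (z=4)
  E: rows 6-9 cols 2-5 z=1 -> covers; best now E (z=1)
Winner: E at z=1

Answer: E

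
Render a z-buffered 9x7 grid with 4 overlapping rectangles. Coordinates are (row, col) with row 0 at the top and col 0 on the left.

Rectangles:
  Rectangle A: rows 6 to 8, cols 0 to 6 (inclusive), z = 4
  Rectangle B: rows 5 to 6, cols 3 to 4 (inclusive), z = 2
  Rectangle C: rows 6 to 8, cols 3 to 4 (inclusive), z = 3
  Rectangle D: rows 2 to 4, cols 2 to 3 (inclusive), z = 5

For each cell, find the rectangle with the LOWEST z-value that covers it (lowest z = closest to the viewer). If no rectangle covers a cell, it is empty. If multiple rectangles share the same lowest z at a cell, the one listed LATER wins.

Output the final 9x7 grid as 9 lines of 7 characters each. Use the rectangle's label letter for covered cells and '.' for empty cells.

.......
.......
..DD...
..DD...
..DD...
...BB..
AAABBAA
AAACCAA
AAACCAA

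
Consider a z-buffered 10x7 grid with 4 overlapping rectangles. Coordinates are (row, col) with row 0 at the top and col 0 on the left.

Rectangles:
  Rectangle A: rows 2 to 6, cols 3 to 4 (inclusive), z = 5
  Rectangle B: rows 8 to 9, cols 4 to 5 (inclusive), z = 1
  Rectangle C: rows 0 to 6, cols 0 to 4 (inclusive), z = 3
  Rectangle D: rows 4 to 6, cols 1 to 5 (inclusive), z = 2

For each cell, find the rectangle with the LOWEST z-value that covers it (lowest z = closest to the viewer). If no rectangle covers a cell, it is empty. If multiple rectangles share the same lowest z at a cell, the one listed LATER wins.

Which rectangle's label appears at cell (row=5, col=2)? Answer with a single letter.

Answer: D

Derivation:
Check cell (5,2):
  A: rows 2-6 cols 3-4 -> outside (col miss)
  B: rows 8-9 cols 4-5 -> outside (row miss)
  C: rows 0-6 cols 0-4 z=3 -> covers; best now C (z=3)
  D: rows 4-6 cols 1-5 z=2 -> covers; best now D (z=2)
Winner: D at z=2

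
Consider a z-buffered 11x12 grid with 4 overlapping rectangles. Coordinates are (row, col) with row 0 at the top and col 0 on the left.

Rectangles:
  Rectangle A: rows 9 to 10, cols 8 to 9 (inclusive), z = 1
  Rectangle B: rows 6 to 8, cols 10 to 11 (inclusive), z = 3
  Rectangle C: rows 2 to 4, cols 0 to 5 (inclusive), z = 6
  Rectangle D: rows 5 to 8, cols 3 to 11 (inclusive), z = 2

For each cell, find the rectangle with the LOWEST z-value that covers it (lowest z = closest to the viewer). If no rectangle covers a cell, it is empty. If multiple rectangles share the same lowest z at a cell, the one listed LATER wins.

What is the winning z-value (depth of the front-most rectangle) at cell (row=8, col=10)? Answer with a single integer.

Check cell (8,10):
  A: rows 9-10 cols 8-9 -> outside (row miss)
  B: rows 6-8 cols 10-11 z=3 -> covers; best now B (z=3)
  C: rows 2-4 cols 0-5 -> outside (row miss)
  D: rows 5-8 cols 3-11 z=2 -> covers; best now D (z=2)
Winner: D at z=2

Answer: 2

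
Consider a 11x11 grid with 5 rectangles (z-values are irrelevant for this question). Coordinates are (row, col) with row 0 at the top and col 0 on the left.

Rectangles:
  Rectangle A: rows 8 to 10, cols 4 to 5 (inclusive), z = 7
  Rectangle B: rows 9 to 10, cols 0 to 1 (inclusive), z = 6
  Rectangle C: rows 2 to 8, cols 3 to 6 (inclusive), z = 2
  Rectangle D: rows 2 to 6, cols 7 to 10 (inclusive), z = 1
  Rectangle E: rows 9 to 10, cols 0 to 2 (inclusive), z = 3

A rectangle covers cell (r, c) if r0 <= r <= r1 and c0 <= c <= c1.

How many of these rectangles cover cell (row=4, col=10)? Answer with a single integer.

Check cell (4,10):
  A: rows 8-10 cols 4-5 -> outside (row miss)
  B: rows 9-10 cols 0-1 -> outside (row miss)
  C: rows 2-8 cols 3-6 -> outside (col miss)
  D: rows 2-6 cols 7-10 -> covers
  E: rows 9-10 cols 0-2 -> outside (row miss)
Count covering = 1

Answer: 1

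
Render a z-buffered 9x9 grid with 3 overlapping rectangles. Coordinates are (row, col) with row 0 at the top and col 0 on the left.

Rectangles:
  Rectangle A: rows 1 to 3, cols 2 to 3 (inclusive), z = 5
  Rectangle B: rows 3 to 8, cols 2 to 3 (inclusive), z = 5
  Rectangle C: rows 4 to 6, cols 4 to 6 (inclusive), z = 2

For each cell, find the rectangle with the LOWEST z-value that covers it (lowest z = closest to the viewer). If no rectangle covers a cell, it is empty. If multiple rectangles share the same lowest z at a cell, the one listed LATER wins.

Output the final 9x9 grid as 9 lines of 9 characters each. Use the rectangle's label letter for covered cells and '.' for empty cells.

.........
..AA.....
..AA.....
..BB.....
..BBCCC..
..BBCCC..
..BBCCC..
..BB.....
..BB.....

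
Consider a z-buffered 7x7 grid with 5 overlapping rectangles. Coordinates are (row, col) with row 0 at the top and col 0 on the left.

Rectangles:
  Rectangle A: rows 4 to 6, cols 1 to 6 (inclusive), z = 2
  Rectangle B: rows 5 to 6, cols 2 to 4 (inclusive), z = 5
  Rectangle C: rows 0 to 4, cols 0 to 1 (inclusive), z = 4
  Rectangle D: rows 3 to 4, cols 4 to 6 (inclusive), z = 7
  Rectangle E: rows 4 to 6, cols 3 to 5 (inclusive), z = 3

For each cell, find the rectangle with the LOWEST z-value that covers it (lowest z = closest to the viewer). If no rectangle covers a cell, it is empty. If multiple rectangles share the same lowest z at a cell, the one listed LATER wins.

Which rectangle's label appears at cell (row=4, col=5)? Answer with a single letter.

Check cell (4,5):
  A: rows 4-6 cols 1-6 z=2 -> covers; best now A (z=2)
  B: rows 5-6 cols 2-4 -> outside (row miss)
  C: rows 0-4 cols 0-1 -> outside (col miss)
  D: rows 3-4 cols 4-6 z=7 -> covers; best now A (z=2)
  E: rows 4-6 cols 3-5 z=3 -> covers; best now A (z=2)
Winner: A at z=2

Answer: A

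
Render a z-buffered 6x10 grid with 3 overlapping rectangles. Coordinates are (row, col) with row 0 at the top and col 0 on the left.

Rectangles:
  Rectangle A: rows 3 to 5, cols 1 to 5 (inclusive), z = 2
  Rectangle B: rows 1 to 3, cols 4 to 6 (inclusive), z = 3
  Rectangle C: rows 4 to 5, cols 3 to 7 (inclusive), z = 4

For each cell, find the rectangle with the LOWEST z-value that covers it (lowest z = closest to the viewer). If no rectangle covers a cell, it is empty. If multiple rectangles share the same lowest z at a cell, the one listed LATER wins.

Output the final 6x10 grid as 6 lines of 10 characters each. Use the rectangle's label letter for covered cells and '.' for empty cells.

..........
....BBB...
....BBB...
.AAAAAB...
.AAAAACC..
.AAAAACC..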